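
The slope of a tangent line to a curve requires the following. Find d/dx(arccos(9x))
d/dx[arccos(u)] = -u'/√(1-u²), u = 9x, u' = 9

Answer: -9/√(1-81x²)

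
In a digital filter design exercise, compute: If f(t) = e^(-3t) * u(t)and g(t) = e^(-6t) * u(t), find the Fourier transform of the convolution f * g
By the convolution theorem: F{f * g}=F(omega) * G(omega)
F(omega)=1/(3+j * omega), G(omega)=1/(6+j * omega)
F{f * g}=1/((3+j * omega)(6+j * omega))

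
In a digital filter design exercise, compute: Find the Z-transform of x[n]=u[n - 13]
Using the time-shift property: Z{u[n-13]}=z^(-13)*z/(z-1)
=z^(-12)/(z-1)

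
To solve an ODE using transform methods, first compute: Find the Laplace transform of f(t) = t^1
L{t^n} = n!/s^(n+1)
L{t^1} = 1!/s^2 = 1/s^2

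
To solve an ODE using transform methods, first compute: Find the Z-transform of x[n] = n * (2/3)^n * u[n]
Using the property Z{n * a^n * u[n]}=az/(z-a)^2
With a=2/3: X(z)=(2/3)z/(z - 2/3)^2, |z| > 2/3

Answer: (2/3)z/(z - 2/3)^2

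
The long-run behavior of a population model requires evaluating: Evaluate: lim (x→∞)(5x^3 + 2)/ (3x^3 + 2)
Divide numerator and denominator by x^3:
lim (5 + 2/x^3)/(3 + 2/x^3) = 5/3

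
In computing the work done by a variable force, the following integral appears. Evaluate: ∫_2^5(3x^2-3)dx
Step 1: Find antiderivative F(x)=x^3-3x
Step 2: F(5) - F(2)=110 - (2)=108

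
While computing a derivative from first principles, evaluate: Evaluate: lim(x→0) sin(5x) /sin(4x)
sin(u) ≈ u for small u:
sin(5x)/sin(4x) ≈ 5x/(4x)=5/4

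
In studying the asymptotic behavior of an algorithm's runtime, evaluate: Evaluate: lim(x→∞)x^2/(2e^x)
Apply L'Hôpital 2 times (∞/∞ each time):
Eventually get 2!/(2e^x) → 0

Answer: 0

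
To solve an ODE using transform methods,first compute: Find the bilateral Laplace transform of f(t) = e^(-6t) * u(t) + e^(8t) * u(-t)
For e^(-6t) * u(t): L = 1/(s + 6), Re(s) > -6
For e^(8t) * u(-t): L = -1/(s-8), Re(s) < 8
Combined: F(s) = 1/(s + 6) - 1/(s-8), -6 < Re(s) < 8

Answer: 1/(s + 6) - 1/(s-8), ROC: -6 < Re(s) < 8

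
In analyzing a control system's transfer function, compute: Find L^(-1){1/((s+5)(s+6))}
Partial fractions: 1/((s + 5)(s + 6))=A/(s + 5) + B/(s + 6)
Cover-up: A=1/(s + 6)|_{s=-5}=1; B=1/(s + 5)|_{s=-6}=-1
L^(-1)=e^(-5t) - e^(-6t)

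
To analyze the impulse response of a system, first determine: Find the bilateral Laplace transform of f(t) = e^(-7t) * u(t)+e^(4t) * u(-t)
For e^(-7t)*u(t): L = 1/(s + 7), Re(s) > -7
For e^(4t)*u(-t): L = -1/(s-4), Re(s) < 4
Combined: F(s) = 1/(s + 7) - 1/(s-4), -7 < Re(s) < 4

Answer: 1/(s + 7) - 1/(s-4), ROC: -7 < Re(s) < 4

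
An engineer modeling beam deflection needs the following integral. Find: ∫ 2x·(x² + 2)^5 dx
Let u = x²+2, du = 2x dx
∫ u^5 du = u^6/6+C

Answer: (x²+2)^6/6+C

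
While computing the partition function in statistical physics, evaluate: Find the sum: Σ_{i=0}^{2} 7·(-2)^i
Geometric series: S = a(1 - r^n)/(1 - r)
a = 7, r = -2, n = 3
S = 7(1+8)/3 = 21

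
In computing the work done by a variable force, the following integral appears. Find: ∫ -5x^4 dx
Using power rule: ∫ -5x^4 dx = -5/5 x^5+C = -x^5+C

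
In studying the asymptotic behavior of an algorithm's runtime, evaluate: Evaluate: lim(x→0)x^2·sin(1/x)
Squeeze theorem: -|x^2| ≤ x^2·sin(1/x) ≤ |x^2|
Since x^2 → 0 as x → 0, by squeeze theorem the limit is 0

Answer: 0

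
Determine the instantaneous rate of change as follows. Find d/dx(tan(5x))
Chain rule: d/dx[tan(u)]=sec²(u)·u' where u=5x
u'=5

Answer: 5·sec²(5x)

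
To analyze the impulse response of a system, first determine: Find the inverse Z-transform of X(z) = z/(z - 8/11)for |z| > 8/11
Standard pair: z/(z-a) <-> a^n * u[n] for causal signals
With a = 8/11: x[n] = (8/11)^n * u[n]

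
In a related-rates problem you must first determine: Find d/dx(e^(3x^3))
Chain rule: d/dx[e^u] = e^u · u' where u = 3x^3
u' = 9x^2

Answer: 9x^2·e^(3x^3)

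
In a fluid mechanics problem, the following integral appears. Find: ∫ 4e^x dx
Since d/dx[e^x]=+ e^x, we get 4e^x + C

Answer: 4e^x + C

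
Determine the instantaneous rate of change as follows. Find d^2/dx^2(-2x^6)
Apply power rule 2 times:
d^1: -12x^5
d^2: -60x^4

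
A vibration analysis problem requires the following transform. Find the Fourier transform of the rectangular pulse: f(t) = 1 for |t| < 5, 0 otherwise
F(omega) = integral from -5 to 5 of e^(-j * omega * t) dt
= 2 * sin(5 * omega)/omega = 10 * sinc(5 * omega/pi)

Answer: 2 * sin(5 * omega)/omega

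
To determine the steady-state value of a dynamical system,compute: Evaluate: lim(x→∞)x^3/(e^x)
Apply L'Hôpital 3 times (∞/∞ each time):
Eventually get 3!/(e^x) → 0

Answer: 0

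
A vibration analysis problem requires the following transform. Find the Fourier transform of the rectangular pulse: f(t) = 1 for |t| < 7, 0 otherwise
F(omega) = integral from -7 to 7 of e^(-j * omega * t) dt
= 2 * sin(7 * omega)/omega = 14 * sinc(7 * omega/pi)

Answer: 2 * sin(7 * omega)/omega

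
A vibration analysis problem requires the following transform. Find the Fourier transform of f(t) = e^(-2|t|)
Using the standard pair: F{e^(-a|t|)} = 2a/(a^2 + omega^2)
With a = 2: F(omega) = 4/(4 + omega^2)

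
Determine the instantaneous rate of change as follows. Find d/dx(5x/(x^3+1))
Quotient rule: (f/g)'=(f'g - fg')/g²
f=5x, f'=5
g=x^3+1, g'=3x^2

Answer: (5·(x^3+1)-15x^3)/(x^3+1)²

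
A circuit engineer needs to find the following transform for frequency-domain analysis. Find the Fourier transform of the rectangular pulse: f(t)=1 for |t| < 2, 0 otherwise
F(omega) = integral from -2 to 2 of e^(-j * omega * t) dt
= 2 * sin(2 * omega)/omega = 4 * sinc(2 * omega/pi)

Answer: 2 * sin(2 * omega)/omega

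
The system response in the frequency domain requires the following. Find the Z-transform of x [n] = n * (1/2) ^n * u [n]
Using the property Z{n * a^n * u[n]}=az/(z-a)^2
With a=1/2: X(z)=(1/2)z/(z - 1/2)^2, |z| > 1/2

Answer: (1/2)z/(z - 1/2)^2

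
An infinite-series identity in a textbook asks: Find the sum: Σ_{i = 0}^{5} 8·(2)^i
Geometric series: S = a(1 - r^n)/(1 - r)
a = 8, r = 2, n = 6
S = 8(1 - 64)/-1 = 504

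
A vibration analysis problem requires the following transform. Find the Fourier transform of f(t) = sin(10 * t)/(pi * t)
sin(W * t)/(pi * t) = (W/pi) * sinc(W * t/pi) is the impulse response of the ideal low-pass filter with cutoff W (here W = 10).
Its Fourier transform is a rectangular function:
F(omega) = 1 for |omega| < 10, 0 otherwise

Answer: rect(omega/20) [i.e., 1 for |omega| < 10, 0 otherwise]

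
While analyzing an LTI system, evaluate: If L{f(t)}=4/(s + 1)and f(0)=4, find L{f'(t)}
L{f'(t)} = s·F(s) - f(0) = 4s/(s + 1) - 4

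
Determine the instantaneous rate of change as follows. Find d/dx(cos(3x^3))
Chain rule: d/dx[cos(u)] = -sin(u)·u' where u = 3x^3
u' = 9x^2

Answer: -9x^2·sin(3x^3)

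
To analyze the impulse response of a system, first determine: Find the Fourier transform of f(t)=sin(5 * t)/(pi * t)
sin(W * t)/(pi * t) = (W/pi) * sinc(W * t/pi) is the impulse response of the ideal low-pass filter with cutoff W (here W = 5).
Its Fourier transform is a rectangular function:
F(omega) = 1 for |omega| < 5, 0 otherwise

Answer: rect(omega/10) [i.e., 1 for |omega| < 5, 0 otherwise]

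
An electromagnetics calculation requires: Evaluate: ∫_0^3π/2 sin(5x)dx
Antiderivative: -cos(5x)/5
Evaluate at bounds: [-cos(5·3π/2)/5] - [-cos(5·0)/5]
=(-(0)+(1))/5=1/5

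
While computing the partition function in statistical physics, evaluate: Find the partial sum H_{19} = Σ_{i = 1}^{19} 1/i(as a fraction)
H_19 = 1 + 1/2 + 1/3 + ... + 1/19
= 275295799/77597520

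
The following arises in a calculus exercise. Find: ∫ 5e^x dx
Since d/dx[e^x]=+ e^x, we get 5e^x + C

Answer: 5e^x + C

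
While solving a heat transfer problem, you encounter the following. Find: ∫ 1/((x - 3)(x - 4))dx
Partial fractions: 1/((x-3)(x-4)) = A/(x-3) + B/(x-4)
A = -1, B = 1
∫ [-1· 1/(x-3) + 1· 1/(x-4)] dx
= (1)[ln|x-4| - ln|x-3|] + C

Answer: ln|(x-4)/(x-3)| + C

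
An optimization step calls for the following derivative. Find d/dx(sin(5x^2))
Chain rule: d/dx[sin(u)]=cos(u)·u' where u=5x^2
u'=10x

Answer: 10x·cos(5x^2)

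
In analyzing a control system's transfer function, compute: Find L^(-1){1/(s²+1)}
L^(-1){w/(s²+w²)} = sin(wt)
Here w = 1

Answer: sin(t)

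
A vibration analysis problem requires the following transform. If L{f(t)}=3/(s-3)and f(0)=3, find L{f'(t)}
L{f'(t)} = s·F(s) - f(0) = 3s/(s-3) - 3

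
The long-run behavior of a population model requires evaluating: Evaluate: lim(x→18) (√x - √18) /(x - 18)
Multiply by conjugate (√x + √18)/(√x + √18):
= (x - 18)/((x - 18)(√x + √18)) = 1/(√x + √18)
As x → 18: 1/(2√18)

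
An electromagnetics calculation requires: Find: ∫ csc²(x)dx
Since d/dx[-cot(x)]=csc²(x), integral=-cot(x) + C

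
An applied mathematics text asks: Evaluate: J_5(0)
J_n(0)=0 for all n > 0 (Bessel function of first kind)
J_5(0)=0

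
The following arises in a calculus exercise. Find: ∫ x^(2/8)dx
Power rule: ∫ x^(1/4) dx=x^(5/4)/(5/4)+C

Answer: (4/5)·x^(5/4)+C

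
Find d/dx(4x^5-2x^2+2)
Power rule: d/dx(ax^n) = n·a·x^(n-1)
Term by term: 20·x^4-4·x

Answer: 20x^4-4x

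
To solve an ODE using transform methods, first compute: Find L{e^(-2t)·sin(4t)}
First shifting: L{e^(at)f(t)}=F(s-a)
L{sin(4t)}=4/(s²+16)
Shift: 4/((s+2)²+16)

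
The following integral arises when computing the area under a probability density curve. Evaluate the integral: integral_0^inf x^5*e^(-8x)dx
This is a Gamma integral. Substitute u=8x (du=8 dx):
integral_0^inf x^5*e^(-8x) dx=(1/8^6) integral_0^inf u^5*e^(-u) du
=Gamma(6)/8^6=5!/8^6=120/262144

Answer: 15/32768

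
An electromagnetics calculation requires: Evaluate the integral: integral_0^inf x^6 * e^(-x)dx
This is a Gamma integral. Substitute u=1x:
integral_0^inf x^6 * e^(-x) dx=(1/1^7) integral_0^inf u^6 * e^(-u) du
=Gamma(7)/1^7=6!/1^7=720/1

Answer: 720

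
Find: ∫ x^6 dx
Using power rule: ∫ x^6 dx = 1/7 x^7 + C = (1/7)x^7 + C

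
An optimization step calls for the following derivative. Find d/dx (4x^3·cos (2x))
Product rule: (fg)' = f'g+fg'
f = 4x^3, f' = 12x^2
g = cos(2x), g' = -2·sin(2x)

Answer: 12x^2·cos(2x)-8x^3·sin(2x)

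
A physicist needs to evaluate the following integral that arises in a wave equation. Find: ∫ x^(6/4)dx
Power rule: ∫ x^(3/2) dx=x^(5/2)/(5/2) + C

Answer: (2/5)·x^(5/2) + C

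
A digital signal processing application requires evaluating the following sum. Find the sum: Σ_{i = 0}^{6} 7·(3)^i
Geometric series: S=a(1 - r^n)/(1 - r)
a=7, r=3, n=7
S=7(1-2187)/-2=7651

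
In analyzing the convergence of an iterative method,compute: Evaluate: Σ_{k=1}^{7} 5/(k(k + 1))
Partial fractions: 5/(k(k+1)) = 5/k - 5/(k+1)
Telescoping sum: 5(1-1/8) = 5·7/8

Answer: 35/8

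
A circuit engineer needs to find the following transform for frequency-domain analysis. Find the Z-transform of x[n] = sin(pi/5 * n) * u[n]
Z{sin(w0*n)*u[n]} = z*sin(w0)/(z^2-2z*cos(w0)+1)
With w0 = pi/5: X(z) = z*sin(pi/5)/(z^2-2z*cos(pi/5)+1)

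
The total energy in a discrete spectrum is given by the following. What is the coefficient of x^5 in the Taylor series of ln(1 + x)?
ln(1 + x)=Σ (-1)^(n + 1) x^n/n
Coefficient of x^5=(-1)^6/5=1/5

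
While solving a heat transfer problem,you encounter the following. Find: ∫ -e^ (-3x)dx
Since d/dx[e^(-3x)]=-3e^(-3x), we get 1/3 e^(-3x)+C

Answer: (1/3)e^(-3x)+C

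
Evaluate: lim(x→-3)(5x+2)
Polynomial is continuous, so substitute x = -3:
5·(-3) + 2 = -13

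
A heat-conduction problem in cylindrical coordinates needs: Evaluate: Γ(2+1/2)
Γ(n+1/2)=(2n)!√π/(4^n·n!)
=24√π/(16·2)=(3/4)·√π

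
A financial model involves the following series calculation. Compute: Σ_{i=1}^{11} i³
Using formula: Σ i^3=[n(n + 1)/2]²=[11·12/2]²=4356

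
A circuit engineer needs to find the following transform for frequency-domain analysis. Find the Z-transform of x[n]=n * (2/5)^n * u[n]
Using the property Z{n * a^n * u[n]} = az/(z-a)^2
With a = 2/5: X(z) = (2/5)z/(z - 2/5)^2, |z| > 2/5

Answer: (2/5)z/(z - 2/5)^2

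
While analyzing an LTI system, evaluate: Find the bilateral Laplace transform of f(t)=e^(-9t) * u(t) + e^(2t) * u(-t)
For e^(-9t)*u(t): L = 1/(s+9), Re(s) > -9
For e^(2t)*u(-t): L = -1/(s-2), Re(s) < 2
Combined: F(s) = 1/(s+9)-1/(s-2), -9 < Re(s) < 2

Answer: 1/(s+9)-1/(s-2), ROC: -9 < Re(s) < 2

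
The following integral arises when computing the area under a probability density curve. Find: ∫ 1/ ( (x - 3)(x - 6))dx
Partial fractions: 1/((x-3)(x-6)) = A/(x-3)+B/(x-6)
A = -1/3, B = 1/3
∫ [-1/3· 1/(x-3)+1/3· 1/(x-6)] dx
= (1/3)[ln|x-6| - ln|x-3|]+C

Answer: (1/3)·ln|(x-6)/(x-3)|+C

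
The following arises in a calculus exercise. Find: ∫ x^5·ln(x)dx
By parts: u=ln(x), dv=x^5 dx
du=1/x dx, v=x^6/6
=x^6·ln(x)/6 - ∫ x^5/6 dx
=x^6·ln(x)/6 - x^6/36+C

Answer: x^6(ln(x)/6-1/36)+C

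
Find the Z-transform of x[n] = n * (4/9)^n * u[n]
Using the property Z{n * a^n * u[n]} = az/(z-a)^2
With a = 4/9: X(z) = (4/9)z/(z - 4/9)^2, |z| > 4/9

Answer: (4/9)z/(z - 4/9)^2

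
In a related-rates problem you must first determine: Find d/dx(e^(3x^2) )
Chain rule: d/dx[e^u]=e^u · u' where u=3x^2
u'=6x

Answer: 6x·e^(3x^2)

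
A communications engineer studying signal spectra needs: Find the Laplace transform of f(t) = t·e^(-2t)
L{t·e^(at)} = 1/(s-a)²
L{t·e^(-2t)} = 1/(s + 2)²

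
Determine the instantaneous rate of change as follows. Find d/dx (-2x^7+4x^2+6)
Power rule: d/dx(ax^n)=n·a·x^(n-1)
Term by term: -14·x^6+8·x

Answer: -14x^6+8x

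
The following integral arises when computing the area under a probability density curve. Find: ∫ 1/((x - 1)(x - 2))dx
Partial fractions: 1/((x-1)(x-2)) = A/(x-1)+B/(x-2)
A = -1, B = 1
∫ [-1· 1/(x-1)+1· 1/(x-2)] dx
= (1)[ln|x-2| - ln|x-1|]+C

Answer: ln|(x-2)/(x-1)|+C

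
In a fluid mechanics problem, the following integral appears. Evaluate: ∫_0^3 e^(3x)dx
Antiderivative: (1/3)e^(3x)
Evaluate: (1/3)(e^9 - 1)

Answer: (e^9 - 1)/3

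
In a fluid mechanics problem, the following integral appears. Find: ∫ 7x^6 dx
Using power rule: ∫ 7x^6 dx=7/7 x^7+C=x^7+C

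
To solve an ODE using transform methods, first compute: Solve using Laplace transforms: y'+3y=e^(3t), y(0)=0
Take L: sY - 0+3Y=1/(s-3)
Y(s+3)=1/(s-3)+0
Y=1/((s-3)(s+3))+0/(s+3)
Partial fractions: 1/((s-3)(s+3))=(1/6)/(s-3) - (1/6)/(s+3)
So Y=(1/6)/(s-3) - (1/6)/(s+3)
Inverse Laplace transform (L^(-1){1/(s-3)}=e^(3t), L^(-1){1/(s+3)}=e^(-3t)):

Answer: y(t)=(1/6)·e^(3t) - (1/6)·e^(-3t)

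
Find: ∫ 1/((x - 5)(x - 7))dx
Partial fractions: 1/((x-5)(x-7))=A/(x-5) + B/(x-7)
A=-1/2, B=1/2
∫ [-1/2· 1/(x-5) + 1/2· 1/(x-7)] dx
=(1/2)[ln|x-7| - ln|x-5|] + C

Answer: (1/2)·ln|(x-7)/(x-5)| + C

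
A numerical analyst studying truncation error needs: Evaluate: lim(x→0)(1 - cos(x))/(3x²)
Using 1-cos(u) ≈ u²/2 for small u:
(1-cos(x)) ≈ (x)²/2 = 1x²/2
So limit = 1/(2·3) = 1/6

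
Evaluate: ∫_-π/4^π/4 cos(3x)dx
Antiderivative: sin(3x)/3
Evaluate at bounds: [sin(3·π/4)/3] - [sin(3·-π/4)/3]
= ((√2/2) - (-√2/2))/3 = √2/3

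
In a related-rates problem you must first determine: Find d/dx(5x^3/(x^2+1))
Quotient rule: (f/g)'=(f'g - fg')/g²
f=5x^3, f'=15x^2
g=x^2 + 1, g'=2x

Answer: (15x^2·(x^2 + 1) - 10x^4)/(x^2 + 1)²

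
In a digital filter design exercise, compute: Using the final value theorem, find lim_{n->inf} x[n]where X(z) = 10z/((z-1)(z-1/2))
Final value theorem: lim x[n] = lim_{z->1} (z-1)*X(z)
(z-1)*X(z) = 10z/(z-1/2)
As z->1: 10/(1-1/2) = 10/(1/2) = 20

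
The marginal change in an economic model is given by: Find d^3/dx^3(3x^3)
Apply power rule 3 times:
d^1: 9x^2
d^2: 18x
d^3: 18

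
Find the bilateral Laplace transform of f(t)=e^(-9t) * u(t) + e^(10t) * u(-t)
For e^(-9t)*u(t): L = 1/(s+9), Re(s) > -9
For e^(10t)*u(-t): L = -1/(s-10), Re(s) < 10
Combined: F(s) = 1/(s+9)-1/(s-10), -9 < Re(s) < 10

Answer: 1/(s+9)-1/(s-10), ROC: -9 < Re(s) < 10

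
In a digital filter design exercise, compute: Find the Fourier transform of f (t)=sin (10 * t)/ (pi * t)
sin(W*t)/(pi*t)=(W/pi)*sinc(W*t/pi) is the impulse response of the ideal low-pass filter with cutoff W (here W=10).
Its Fourier transform is a rectangular function:
F(omega)=1 for |omega| < 10, 0 otherwise

Answer: rect(omega/20) [i.e., 1 for |omega| < 10, 0 otherwise]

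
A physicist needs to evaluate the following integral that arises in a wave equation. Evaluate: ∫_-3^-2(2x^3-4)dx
Step 1: Find antiderivative F(x) = (1/2)x^4-4x
Step 2: F(-2) - F(-3) = 16 - (105/2) = -73/2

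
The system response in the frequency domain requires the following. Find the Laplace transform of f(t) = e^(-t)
L{e^(at)}=1/(s-a)
L{e^(-t)}=1/(s + 1)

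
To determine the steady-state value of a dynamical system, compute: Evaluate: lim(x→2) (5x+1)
Polynomial is continuous, so substitute x = 2:
5·2+1 = 11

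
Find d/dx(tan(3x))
Chain rule: d/dx[tan(u)]=sec²(u)·u' where u=3x
u'=3

Answer: 3·sec²(3x)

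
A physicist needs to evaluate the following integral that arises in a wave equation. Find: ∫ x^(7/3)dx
Power rule: ∫ x^(7/3) dx=x^(10/3)/(10/3)+C

Answer: (3/10)·x^(10/3)+C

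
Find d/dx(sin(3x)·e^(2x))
Product rule: (fg)' = f'g + fg'
f = sin(3x), f' = 3·cos(3x)
g = e^(2x), g' = 2·e^(2x)

Answer: 3·cos(3x)·e^(2x) + 2·sin(3x)·e^(2x)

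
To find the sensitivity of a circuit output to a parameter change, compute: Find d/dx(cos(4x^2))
Chain rule: d/dx[cos(u)]=-sin(u)·u' where u=4x^2
u'=8x

Answer: -8x·sin(4x^2)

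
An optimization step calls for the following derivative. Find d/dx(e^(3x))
Chain rule: d/dx[e^u] = e^u · u' where u = 3x
u' = 3

Answer: 3·e^(3x)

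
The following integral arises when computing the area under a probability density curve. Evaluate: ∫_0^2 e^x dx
Antiderivative: e^x
Evaluate: (e^2-1)

Answer: e^2-1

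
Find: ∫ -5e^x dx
Since d/dx[e^x] = +e^x, we get -5e^x+C

Answer: -5e^x+C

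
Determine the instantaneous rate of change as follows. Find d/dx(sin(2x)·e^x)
Product rule: (fg)' = f'g + fg'
f = sin(2x), f' = 2·cos(2x)
g = e^x, g' = e^x

Answer: 2·cos(2x)·e^x + sin(2x)·e^x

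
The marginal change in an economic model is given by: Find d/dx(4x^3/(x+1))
Quotient rule: (f/g)' = (f'g - fg')/g²
f = 4x^3, f' = 12x^2
g = x + 1, g' = 1

Answer: (12x^2·(x + 1) - 4x^3)/(x + 1)²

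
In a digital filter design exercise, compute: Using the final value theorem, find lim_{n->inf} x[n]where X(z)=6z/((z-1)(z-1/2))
Final value theorem: lim x[n]=lim_{z->1} (z-1)*X(z)
(z-1)*X(z)=6z/(z-1/2)
As z->1: 6/(1 - 1/2)=6/(1/2)=12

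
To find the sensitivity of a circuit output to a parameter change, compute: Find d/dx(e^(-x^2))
Chain rule: d/dx[e^u] = e^u · u' where u = -x^2
u' = -2x

Answer: -2x·e^(-x^2)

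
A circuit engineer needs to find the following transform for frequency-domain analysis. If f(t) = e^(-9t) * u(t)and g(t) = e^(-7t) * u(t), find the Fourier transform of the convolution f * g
By the convolution theorem: F{f * g}=F(omega) * G(omega)
F(omega)=1/(9 + j * omega), G(omega)=1/(7 + j * omega)
F{f * g}=1/((9 + j * omega)(7 + j * omega))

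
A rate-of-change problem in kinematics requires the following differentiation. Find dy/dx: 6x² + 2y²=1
Differentiate: 12x+4y·(dy/dx) = 0
dy/dx = -12x/(4y) = -3·(x/y)

Answer: dy/dx = -3·(x/y)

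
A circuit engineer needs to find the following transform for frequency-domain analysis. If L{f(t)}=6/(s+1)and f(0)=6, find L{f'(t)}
L{f'(t)} = s·F(s) - f(0) = 6s/(s+1)-6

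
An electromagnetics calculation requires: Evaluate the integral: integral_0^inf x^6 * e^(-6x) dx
This is a Gamma integral. Substitute u = 6x (du = 6 dx):
integral_0^inf x^6 * e^(-6x) dx = (1/6^7) integral_0^inf u^6 * e^(-u) du
= Gamma(7)/6^7 = 6!/6^7 = 720/279936

Answer: 5/1944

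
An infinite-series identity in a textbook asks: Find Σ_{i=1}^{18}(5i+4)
= 5·Σ i + 4·18 = 5·171 + 72 = 927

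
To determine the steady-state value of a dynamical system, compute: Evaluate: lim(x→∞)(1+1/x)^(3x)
Rewrite as [(1 + 1/x)^x]^3.
lim(1 + 1/x)^x=e^1, so limit=(e^1)^3=e^3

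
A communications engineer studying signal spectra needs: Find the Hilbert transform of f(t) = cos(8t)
The Hilbert transform shifts each frequency component by -pi/2.
H{cos(wt)}=sin(wt)
With w=8: H{cos(8t)}=sin(8t)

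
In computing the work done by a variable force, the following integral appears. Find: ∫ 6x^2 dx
Using power rule: ∫ 6x^2 dx=6/3 x^3 + C=2x^3 + C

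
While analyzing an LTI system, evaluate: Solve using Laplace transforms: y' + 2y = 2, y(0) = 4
Take L of both sides: sY(s)-4+2Y(s) = 2/s
Y(s)(s+2) = 2/s+4
Y(s) = 2/(s(s+2))+4/(s+2)
Partial fractions: 2/(s(s+2)) = 1/s - 1/(s+2)
So Y(s) = 1/s+3/(s+2)
Inverse transform (L^(-1){1/s} = 1, L^(-1){1/(s+2)} = e^(-2t)):

Answer: y(t) = 1+3·e^(-2t)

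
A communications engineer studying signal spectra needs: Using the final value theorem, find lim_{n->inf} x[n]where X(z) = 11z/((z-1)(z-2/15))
Final value theorem: lim x[n]=lim_{z->1} (z-1)*X(z)
(z-1)*X(z)=11z/(z-2/15)
As z->1: 11/(1-2/15)=11/(13/15)=165/13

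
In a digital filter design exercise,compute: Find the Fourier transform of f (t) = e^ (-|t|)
Using the standard pair: F{e^(-a|t|)} = 2a/(a^2+omega^2)
With a = 1: F(omega) = 2/(1+omega^2)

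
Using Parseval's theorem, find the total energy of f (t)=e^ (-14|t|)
Parseval's theorem: E = integral |f(t)|^2 dt = (1/2pi) integral |F(omega)|^2 domega
E = integral_{-inf}^{inf} e^(-28|t|) dt = 2*integral_0^inf e^(-28t) dt = 2/(2*14) = 1/14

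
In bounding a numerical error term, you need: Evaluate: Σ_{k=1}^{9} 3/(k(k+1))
Partial fractions: 3/(k(k+1)) = 3/k - 3/(k+1)
Telescoping sum: 3(1-1/10) = 3·9/10

Answer: 27/10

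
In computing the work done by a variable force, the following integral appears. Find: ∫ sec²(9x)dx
Since d/dx[tan(9x)]=9sec²(9x), integral=tan(9x)/9+C

Answer: (1/9)tan(9x)+C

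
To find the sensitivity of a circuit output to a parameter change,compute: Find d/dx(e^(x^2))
Chain rule: d/dx[e^u]=e^u · u' where u=x^2
u'=2x

Answer: 2x·e^(x^2)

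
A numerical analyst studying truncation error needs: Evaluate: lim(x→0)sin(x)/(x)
L'Hôpital (0/0): lim cos(x)/1 = 1/1

Answer: 1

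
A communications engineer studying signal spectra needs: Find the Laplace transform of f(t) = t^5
L{t^n} = n!/s^(n+1)
L{t^5} = 5!/s^6 = 120/s^6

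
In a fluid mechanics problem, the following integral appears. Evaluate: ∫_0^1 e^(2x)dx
Antiderivative: (1/2)e^(2x)
Evaluate: (1/2)(e^2 - 1)

Answer: (e^2 - 1)/2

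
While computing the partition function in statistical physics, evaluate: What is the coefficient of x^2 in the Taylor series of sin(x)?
sin(x) has only odd powers. Coefficient of x^2 = 0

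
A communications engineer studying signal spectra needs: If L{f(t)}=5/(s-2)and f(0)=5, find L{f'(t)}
L{f'(t)} = s·F(s) - f(0) = 5s/(s-2)-5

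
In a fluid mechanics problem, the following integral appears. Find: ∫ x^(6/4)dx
Power rule: ∫ x^(3/2) dx=x^(5/2)/(5/2)+C

Answer: (2/5)·x^(5/2)+C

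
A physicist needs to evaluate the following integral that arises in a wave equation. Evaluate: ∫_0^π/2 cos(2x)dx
Antiderivative: sin(2x)/2
Evaluate at bounds: [sin(2·π/2)/2] - [sin(2·0)/2]
=((0) - (0))/2=0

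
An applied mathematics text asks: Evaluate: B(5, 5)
B(x,y) = Γ(x)Γ(y)/Γ(x+y) = (x-1)!(y-1)!/(x+y-1)!
B(5,5) = 4!·4!/9! = 1/630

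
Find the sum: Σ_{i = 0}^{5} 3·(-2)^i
Geometric series: S=a(1 - r^n)/(1 - r)
a=3, r=-2, n=6
S=3(1-64)/3=-63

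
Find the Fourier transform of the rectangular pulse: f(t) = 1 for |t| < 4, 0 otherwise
F(omega) = integral from -4 to 4 of e^(-j * omega * t) dt
= 2 * sin(4 * omega)/omega = 8 * sinc(4 * omega/pi)

Answer: 2 * sin(4 * omega)/omega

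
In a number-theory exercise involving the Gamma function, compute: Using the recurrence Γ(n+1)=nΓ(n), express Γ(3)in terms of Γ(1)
Γ(3) = 2Γ(2) = 2·1Γ(1) = ... = 2!·Γ(1) = 2·Γ(1)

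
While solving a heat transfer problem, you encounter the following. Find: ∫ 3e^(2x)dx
Since d/dx[e^(2x)] = 2e^(2x), we get 3/2 e^(2x) + C

Answer: (3/2)e^(2x) + C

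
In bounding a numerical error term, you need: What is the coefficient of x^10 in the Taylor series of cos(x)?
cos(x)=Σ (-1)^k x^(2k)/(2k)!
For x^10: (-1)^5/10!=-1/3628800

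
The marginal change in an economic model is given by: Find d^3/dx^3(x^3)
Apply power rule 3 times:
d^1: 3x^2
d^2: 6x
d^3: 6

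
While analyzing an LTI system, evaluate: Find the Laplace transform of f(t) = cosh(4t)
L{cosh(at)}=s/(s²-a²)
L{cosh(4t)}=s/(s²-16)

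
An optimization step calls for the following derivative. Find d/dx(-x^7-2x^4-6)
Power rule: d/dx(ax^n)=n·a·x^(n-1)
Term by term: -7·x^6-8·x^3

Answer: -7x^6-8x^3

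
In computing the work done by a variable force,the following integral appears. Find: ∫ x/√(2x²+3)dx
Let u = 2x²+3, du = 4x dx
∫ (1/4)·u^(-1/2) du = √u/2+C

Answer: √(2x²+3)/2+C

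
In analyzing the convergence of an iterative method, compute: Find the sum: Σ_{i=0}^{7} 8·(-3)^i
Geometric series: S = a(1 - r^n)/(1 - r)
a = 8, r = -3, n = 8
S = 8(1-6561)/4 = -13120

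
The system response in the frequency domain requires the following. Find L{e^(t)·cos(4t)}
First shifting: L{e^(at)f(t)}=F(s-a)
L{cos(4t)}=s/(s² + 16)
Shift: (s-1)/((s-1)² + 16)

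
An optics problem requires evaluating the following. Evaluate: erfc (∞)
erfc(x) = 1 - erf(x); erfc(∞) = 1 - erf(∞) = 1 - 1 = 0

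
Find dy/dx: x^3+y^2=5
Differentiate: 3x^2 + 2y·(dy/dx) = 0
dy/dx = -3x^2/(2y)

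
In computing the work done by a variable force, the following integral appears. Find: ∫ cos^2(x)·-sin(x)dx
Let u = cos(x), du = -sin(x) dx
∫ u^2 du = u^3/3+C

Answer: cos^3(x)/3+C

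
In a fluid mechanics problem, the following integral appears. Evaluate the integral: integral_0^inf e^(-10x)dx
integral_0^inf e^(-10x) dx = [-1/10*e^(-10x)]_0^inf
= 0 - (-1/10) = 1/10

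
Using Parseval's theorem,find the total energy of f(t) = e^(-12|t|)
Parseval's theorem: E=integral |f(t)|^2 dt=(1/2pi) integral |F(omega)|^2 domega
E=integral_{-inf}^{inf} e^(-24|t|) dt=2 * integral_0^inf e^(-24t) dt=2/(2 * 12)=1/12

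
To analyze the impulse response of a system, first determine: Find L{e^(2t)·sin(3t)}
First shifting: L{e^(at)f(t)}=F(s-a)
L{sin(3t)}=3/(s² + 9)
Shift: 3/((s-2)² + 9)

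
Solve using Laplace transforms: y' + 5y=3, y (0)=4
Take L of both sides: sY(s) - 4 + 5Y(s)=3/s
Y(s)(s + 5)=3/s + 4
Y(s)=3/(s(s + 5)) + 4/(s + 5)
Partial fractions: 3/(s(s + 5))=(3/5)/s - (3/5)/(s + 5)
So Y(s)=(3/5)/s + (17/5)/(s + 5)
Inverse transform (L^(-1){1/s}=1, L^(-1){1/(s + 5)}=e^(-5t)):

Answer: y(t)=3/5 + (17/5)·e^(-5t)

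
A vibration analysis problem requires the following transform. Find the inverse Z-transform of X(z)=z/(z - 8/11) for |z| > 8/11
Standard pair: z/(z-a) <-> a^n*u[n] for causal signals
With a = 8/11: x[n] = (8/11)^n*u[n]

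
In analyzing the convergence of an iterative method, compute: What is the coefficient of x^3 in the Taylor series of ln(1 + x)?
ln(1+x)=Σ (-1)^(n+1) x^n/n
Coefficient of x^3=(-1)^4/3=1/3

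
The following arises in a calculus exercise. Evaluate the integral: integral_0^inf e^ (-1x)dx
integral_0^inf e^(-1x) dx=[-1/1*e^(-1x)]_0^inf
=0 - (-1/1)=1/1

Answer: 1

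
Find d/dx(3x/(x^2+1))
Quotient rule: (f/g)' = (f'g - fg')/g²
f = 3x, f' = 3
g = x^2 + 1, g' = 2x

Answer: (3·(x^2 + 1) - 6x^2)/(x^2 + 1)²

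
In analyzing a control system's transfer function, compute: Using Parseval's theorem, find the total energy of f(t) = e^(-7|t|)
Parseval's theorem: E = integral |f(t)|^2 dt = (1/2pi) integral |F(omega)|^2 domega
E = integral_{-inf}^{inf} e^(-14|t|) dt = 2 * integral_0^inf e^(-14t) dt = 2/(2 * 7) = 1/7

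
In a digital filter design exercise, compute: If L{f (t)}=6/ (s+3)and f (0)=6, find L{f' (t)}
L{f'(t)}=s·F(s) - f(0)=6s/(s+3)-6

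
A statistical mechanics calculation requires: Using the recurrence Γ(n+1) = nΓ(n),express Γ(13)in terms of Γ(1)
Γ(13) = 12Γ(12) = 12·11Γ(11) = ... = 12!·Γ(1) = 479001600·Γ(1)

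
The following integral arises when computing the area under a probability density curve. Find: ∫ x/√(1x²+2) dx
Let u=x² + 2, du=2x dx
∫ (1/2)·u^(-1/2) du=√u + C

Answer: √(x² + 2) + C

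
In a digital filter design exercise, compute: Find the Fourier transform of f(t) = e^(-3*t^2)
The Fourier transform of a Gaussian e^(-a * t^2) is sqrt(pi/a) * e^(-omega^2/(4a)).
With a=3: F(omega)=sqrt(pi/3) * e^(-omega^2/12)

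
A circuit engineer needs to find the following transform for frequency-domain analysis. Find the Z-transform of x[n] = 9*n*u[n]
Z{n * u[n]}=z/(z-1)^2
By linearity: Z{9 * n * u[n]}=9z/(z-1)^2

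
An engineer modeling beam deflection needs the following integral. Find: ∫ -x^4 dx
Using power rule: ∫ -x^4 dx=-1/5 x^5+C=(-1/5)x^5+C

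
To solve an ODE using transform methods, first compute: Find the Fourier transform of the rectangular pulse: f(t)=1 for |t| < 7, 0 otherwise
F(omega) = integral from -7 to 7 of e^(-j * omega * t) dt
= 2 * sin(7 * omega)/omega = 14 * sinc(7 * omega/pi)

Answer: 2 * sin(7 * omega)/omega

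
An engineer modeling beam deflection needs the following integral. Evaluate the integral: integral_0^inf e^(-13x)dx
integral_0^inf e^(-13x) dx = [-1/13 * e^(-13x)]_0^inf
= 0 - (-1/13) = 1/13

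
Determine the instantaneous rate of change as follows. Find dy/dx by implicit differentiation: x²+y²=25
Differentiate both sides: 2x + 2y·(dy/dx)=0
Solve: dy/dx=-2x/(2y)=-x/y

Answer: dy/dx=-x/y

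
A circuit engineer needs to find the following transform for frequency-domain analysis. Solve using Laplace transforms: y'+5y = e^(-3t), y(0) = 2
Take L: sY - 2 + 5Y=1/(s + 3)
Y(s + 5)=1/(s + 3) + 2
Y=1/((s + 3)(s + 5)) + 2/(s + 5)
Partial fractions: 1/((s + 3)(s + 5))=(1/2)/(s + 3) - (1/2)/(s + 5)
So Y=(1/2)/(s + 3) + (3/2)/(s + 5)
Inverse Laplace transform (L^(-1){1/(s + 3)}=e^(-3t), L^(-1){1/(s + 5)}=e^(-5t)):

Answer: y(t)=(1/2)·e^(-3t) + (3/2)·e^(-5t)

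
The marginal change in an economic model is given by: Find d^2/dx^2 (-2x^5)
Apply power rule 2 times:
d^1: -10x^4
d^2: -40x^3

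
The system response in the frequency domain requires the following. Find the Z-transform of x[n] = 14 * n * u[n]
Z{n * u[n]} = z/(z-1)^2
By linearity: Z{14 * n * u[n]} = 14z/(z-1)^2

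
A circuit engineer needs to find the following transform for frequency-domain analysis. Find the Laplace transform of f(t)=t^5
L{t^n}=n!/s^(n + 1)
L{t^5}=5!/s^6=120/s^6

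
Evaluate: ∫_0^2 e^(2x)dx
Antiderivative: (1/2)e^(2x)
Evaluate: (1/2)(e^4 - 1)

Answer: (e^4 - 1)/2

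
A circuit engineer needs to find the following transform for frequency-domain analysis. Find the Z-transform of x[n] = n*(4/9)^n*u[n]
Using the property Z{n * a^n * u[n]}=az/(z-a)^2
With a=4/9: X(z)=(4/9)z/(z - 4/9)^2, |z| > 4/9

Answer: (4/9)z/(z - 4/9)^2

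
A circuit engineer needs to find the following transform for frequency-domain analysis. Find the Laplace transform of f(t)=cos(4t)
L{cos(wt)} = s/(s²+w²)
L{cos(4t)} = s/(s²+16)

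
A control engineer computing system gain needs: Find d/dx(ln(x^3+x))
Chain rule: d/dx[ln(u)] = u'/u where u = x^3+x
u' = 3x^2+1

Answer: (3x^2+1)/(x^3+x)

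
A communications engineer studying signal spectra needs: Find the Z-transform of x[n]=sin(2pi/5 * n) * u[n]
Z{sin(w0*n)*u[n]}=z*sin(w0)/(z^2 - 2z*cos(w0) + 1)
With w0=2pi/5: X(z)=z*sin(2pi/5)/(z^2 - 2z*cos(2pi/5) + 1)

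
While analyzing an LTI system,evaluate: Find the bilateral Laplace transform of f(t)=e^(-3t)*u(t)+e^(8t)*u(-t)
For e^(-3t)*u(t): L = 1/(s+3), Re(s) > -3
For e^(8t)*u(-t): L = -1/(s-8), Re(s) < 8
Combined: F(s) = 1/(s+3)-1/(s-8), -3 < Re(s) < 8

Answer: 1/(s+3)-1/(s-8), ROC: -3 < Re(s) < 8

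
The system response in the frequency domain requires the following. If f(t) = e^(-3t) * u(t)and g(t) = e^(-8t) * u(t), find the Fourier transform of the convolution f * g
By the convolution theorem: F{f * g}=F(omega) * G(omega)
F(omega)=1/(3+j * omega), G(omega)=1/(8+j * omega)
F{f * g}=1/((3+j * omega)(8+j * omega))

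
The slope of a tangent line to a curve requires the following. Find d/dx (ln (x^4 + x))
Chain rule: d/dx[ln(u)] = u'/u where u = x^4 + x
u' = 4x^3 + 1

Answer: (4x^3 + 1)/(x^4 + x)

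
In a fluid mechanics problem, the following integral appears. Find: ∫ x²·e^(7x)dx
Integration by parts twice:
First: u=x², dv=e^(7x) dx => x²e^(7x)/7 - (2/7)∫ xe^(7x) dx
Second (∫ xe^(7x) dx): xe^(7x)/7 - e^(7x)/49
Combining: e^(7x)(x²/7-2x/49+2/343)+C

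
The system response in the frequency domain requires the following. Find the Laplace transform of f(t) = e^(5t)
L{e^(at)}=1/(s-a)
L{e^(5t)}=1/(s-5)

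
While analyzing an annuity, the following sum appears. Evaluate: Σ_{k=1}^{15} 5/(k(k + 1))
Partial fractions: 5/(k(k + 1))=5/k - 5/(k + 1)
Telescoping sum: 5(1 - 1/16)=5·15/16

Answer: 75/16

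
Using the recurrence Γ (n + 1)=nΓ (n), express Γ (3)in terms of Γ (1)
Γ(3) = 2Γ(2) = 2·1Γ(1) = ... = 2!·Γ(1) = 2·Γ(1)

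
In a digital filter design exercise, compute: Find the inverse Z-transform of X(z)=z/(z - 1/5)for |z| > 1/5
Standard pair: z/(z-a) <-> a^n * u[n] for causal signals
With a = 1/5: x[n] = (1/5)^n * u[n]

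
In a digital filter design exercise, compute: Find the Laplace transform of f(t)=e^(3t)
L{e^(at)} = 1/(s-a)
L{e^(3t)} = 1/(s-3)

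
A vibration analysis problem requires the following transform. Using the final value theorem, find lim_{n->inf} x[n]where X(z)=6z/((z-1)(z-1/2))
Final value theorem: lim x[n] = lim_{z->1} (z-1) * X(z)
(z-1) * X(z) = 6z/(z-1/2)
As z->1: 6/(1-1/2) = 6/(1/2) = 12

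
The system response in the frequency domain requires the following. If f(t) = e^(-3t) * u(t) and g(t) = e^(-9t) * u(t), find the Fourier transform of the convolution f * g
By the convolution theorem: F{f*g} = F(omega)*G(omega)
F(omega) = 1/(3+j*omega), G(omega) = 1/(9+j*omega)
F{f*g} = 1/((3+j*omega)(9+j*omega))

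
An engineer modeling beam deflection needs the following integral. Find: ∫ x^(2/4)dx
Power rule: ∫ x^(1/2) dx = x^(3/2)/(3/2)+C

Answer: (2/3)·x^(3/2)+C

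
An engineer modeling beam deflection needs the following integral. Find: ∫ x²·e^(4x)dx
Integration by parts twice:
First: u = x², dv = e^(4x) dx => x²e^(4x)/4 - (2/4)∫ xe^(4x) dx
Second (∫ xe^(4x) dx): xe^(4x)/4 - e^(4x)/16
Combining: e^(4x)(x²/4-2x/16+2/64)+C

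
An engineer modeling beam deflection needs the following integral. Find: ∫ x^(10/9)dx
Power rule: ∫ x^(10/9) dx=x^(19/9)/(19/9) + C

Answer: (9/19)·x^(19/9) + C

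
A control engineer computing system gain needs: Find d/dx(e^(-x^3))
Chain rule: d/dx[e^u]=e^u · u' where u=-x^3
u'=-3x^2

Answer: -3x^2·e^(-x^3)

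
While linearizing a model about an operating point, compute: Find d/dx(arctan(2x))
d/dx[arctan(u)]=u'/(1+u²), u=2x, u'=2

Answer: 2/(1+4x²)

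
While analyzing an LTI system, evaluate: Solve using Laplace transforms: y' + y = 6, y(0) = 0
Take L of both sides: sY(s) - 0 + Y(s)=6/s
Y(s)(s + 1)=6/s + 0
Y(s)=6/(s(s + 1)) + 0/(s + 1)
Partial fractions: 6/(s(s + 1))=6/s - 6/(s + 1)
So Y(s)=6/s - 6/(s + 1)
Inverse transform (L^(-1){1/s}=1, L^(-1){1/(s + 1)}=e^(-t)):

Answer: y(t)=6 - 6·e^(-t)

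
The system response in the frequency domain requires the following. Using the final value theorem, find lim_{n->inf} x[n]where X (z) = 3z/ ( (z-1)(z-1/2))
Final value theorem: lim x[n] = lim_{z->1} (z-1)*X(z)
(z-1)*X(z) = 3z/(z-1/2)
As z->1: 3/(1 - 1/2) = 3/(1/2) = 6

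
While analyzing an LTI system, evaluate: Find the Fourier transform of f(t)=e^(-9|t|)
Using the standard pair: F{e^(-a|t|)} = 2a/(a^2+omega^2)
With a = 9: F(omega) = 18/(81+omega^2)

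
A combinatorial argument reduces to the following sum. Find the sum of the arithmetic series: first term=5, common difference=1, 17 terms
Last term: a_n=5 + (17 - 1)·1=21
Sum=n(a_1 + a_n)/2=17(5 + 21)/2=221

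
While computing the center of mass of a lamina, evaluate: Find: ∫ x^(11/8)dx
Power rule: ∫ x^(11/8) dx = x^(19/8)/(19/8)+C

Answer: (8/19)·x^(19/8)+C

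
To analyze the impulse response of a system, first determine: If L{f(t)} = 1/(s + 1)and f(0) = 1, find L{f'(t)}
L{f'(t)} = s·F(s) - f(0) = s/(s+1)-1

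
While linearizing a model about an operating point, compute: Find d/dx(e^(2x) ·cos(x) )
Product rule: (fg)'=f'g + fg'
f=e^(2x), f'=2·e^(2x)
g=cos(x), g'=-sin(x)

Answer: 2·e^(2x)·cos(x) - e^(2x)·sin(x)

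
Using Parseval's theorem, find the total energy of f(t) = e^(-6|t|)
Parseval's theorem: E = integral |f(t)|^2 dt = (1/2pi) integral |F(omega)|^2 domega
E = integral_{-inf}^{inf} e^(-12|t|) dt = 2*integral_0^inf e^(-12t) dt = 2/(2*6) = 1/6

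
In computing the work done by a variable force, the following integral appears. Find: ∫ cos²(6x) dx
Using identity cos²(u) = (1+cos(2u))/2:
∫ (1+cos(12x))/2 dx = x/2+sin(12x)/24+C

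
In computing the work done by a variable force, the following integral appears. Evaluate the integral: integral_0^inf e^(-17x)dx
integral_0^inf e^(-17x) dx = [-1/17*e^(-17x)]_0^inf
= 0 - (-1/17) = 1/17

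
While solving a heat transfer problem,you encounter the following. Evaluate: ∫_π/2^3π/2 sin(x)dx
Antiderivative: -cos(x)
Evaluate at bounds: [-cos(1·3π/2)/1] - [-cos(1·π/2)/1]
= (-(0) + (0))/1 = 0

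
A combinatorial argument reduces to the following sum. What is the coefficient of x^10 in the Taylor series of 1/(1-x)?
1/(1-x)=Σ x^n for |x|<1
All coefficients are 1

Answer: 1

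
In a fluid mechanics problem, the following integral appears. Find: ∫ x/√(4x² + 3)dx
Let u = 4x² + 3, du = 8x dx
∫ (1/8)·u^(-1/2) du = √u/4 + C

Answer: √(4x² + 3)/4 + C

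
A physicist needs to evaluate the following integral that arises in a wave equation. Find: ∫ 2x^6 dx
Using power rule: ∫ 2x^6 dx = 2/7 x^7 + C = (2/7)x^7 + C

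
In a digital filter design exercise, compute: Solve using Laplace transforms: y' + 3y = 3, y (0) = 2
Take L of both sides: sY(s)-2+3Y(s)=3/s
Y(s)(s+3)=3/s+2
Y(s)=3/(s(s+3))+2/(s+3)
Partial fractions: 3/(s(s+3))=1/s - 1/(s+3)
So Y(s)=1/s+1/(s+3)
Inverse transform (L^(-1){1/s}=1, L^(-1){1/(s+3)}=e^(-3t)):

Answer: y(t)=1+e^(-3t)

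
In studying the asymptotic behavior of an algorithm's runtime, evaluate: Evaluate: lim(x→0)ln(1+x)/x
L'Hôpital (0/0): lim 1/(1+x) / 1=1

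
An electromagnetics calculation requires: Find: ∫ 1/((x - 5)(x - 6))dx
Partial fractions: 1/((x-5)(x-6))=A/(x-5)+B/(x-6)
A=-1, B=1
∫ [-1· 1/(x-5)+1· 1/(x-6)] dx
=(1)[ln|x-6| - ln|x-5|]+C

Answer: ln|(x-6)/(x-5)|+C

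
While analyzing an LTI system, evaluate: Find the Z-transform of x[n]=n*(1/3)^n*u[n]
Using the property Z{n*a^n*u[n]} = az/(z-a)^2
With a = 1/3: X(z) = (1/3)z/(z - 1/3)^2, |z| > 1/3

Answer: (1/3)z/(z - 1/3)^2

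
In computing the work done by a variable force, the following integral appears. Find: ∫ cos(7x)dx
Using substitution u = 7x: ∫ cos(u) du/7 = sin(u)/7 + C

Answer: (1/7)sin(7x) + C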